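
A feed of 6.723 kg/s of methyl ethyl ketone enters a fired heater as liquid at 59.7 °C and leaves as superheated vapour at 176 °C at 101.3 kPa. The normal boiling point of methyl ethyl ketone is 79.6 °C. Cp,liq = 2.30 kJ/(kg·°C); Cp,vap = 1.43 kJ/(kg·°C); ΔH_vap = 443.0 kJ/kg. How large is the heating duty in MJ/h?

Q = 15200 MJ/h

liquid 59.7→79.6 °C: 45.77 kJ/kg
vaporisation at 79.6 °C: 443 kJ/kg
vapour 79.6→176 °C: 137.85 kJ/kg
Δh = 45.77 + 443 + 137.85 = 626.62 kJ/kg
Q = ṁ·Δh = 6.723 kg/s × 626.62 kJ/kg = 4212.8 kJ/s
|Q| = 4212.8 kW = 15166 MJ/h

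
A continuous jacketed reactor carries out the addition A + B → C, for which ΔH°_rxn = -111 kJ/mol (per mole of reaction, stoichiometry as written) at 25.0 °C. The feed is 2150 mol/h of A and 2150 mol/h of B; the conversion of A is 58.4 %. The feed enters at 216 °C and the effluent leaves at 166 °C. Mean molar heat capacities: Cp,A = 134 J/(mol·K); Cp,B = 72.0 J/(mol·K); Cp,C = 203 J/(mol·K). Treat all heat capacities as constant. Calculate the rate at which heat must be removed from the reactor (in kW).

Q_out = 45.0 kW

Extent of reaction ξ = 0.584 × 2150 = 1255.6 mol/h
Reaction term: ξ·ΔH°_rxn = 1255.6 × -111 = -139370 kJ/h
Sensible, feed 216→25 °C: -84594 kJ/h
Outlet flows (mol/h): A 894.4, B 894.4, C 1255.6
Sensible, products 25→166 °C: 61918 kJ/h
Q = ΔH = -162050 kJ/h = -45.013 kW
Heat removed = 45.013 kW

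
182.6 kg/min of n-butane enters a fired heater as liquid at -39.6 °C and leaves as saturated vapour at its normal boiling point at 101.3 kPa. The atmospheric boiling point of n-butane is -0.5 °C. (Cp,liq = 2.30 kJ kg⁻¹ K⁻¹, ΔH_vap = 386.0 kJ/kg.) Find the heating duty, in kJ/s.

Q = 1450 kJ/s

liquid -39.6→-0.5 °C: 89.93 kJ/kg
vaporisation at -0.5 °C: 386 kJ/kg
Δh = 89.93 + 386 = 475.93 kJ/kg
Q = ṁ·Δh = 182.6 kg/min × 475.93 kJ/kg = 86905 kJ/min
|Q| = 1448.4 kW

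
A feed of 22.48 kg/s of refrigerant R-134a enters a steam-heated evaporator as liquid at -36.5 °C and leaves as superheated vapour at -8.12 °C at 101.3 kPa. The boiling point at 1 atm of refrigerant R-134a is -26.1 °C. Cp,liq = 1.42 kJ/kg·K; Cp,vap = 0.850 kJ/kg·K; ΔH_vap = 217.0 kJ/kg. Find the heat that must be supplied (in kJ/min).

liquid -36.5→-26.1 °C: 14.768 kJ/kg
vaporisation at -26.1 °C: 217 kJ/kg
vapour -26.1→-8.12 °C: 15.283 kJ/kg
Δh = 14.768 + 217 + 15.283 = 247.05 kJ/kg
Q = ṁ·Δh = 22.48 kg/s × 247.05 kJ/kg = 5553.7 kJ/s
|Q| = 5553.7 kW = 333220 kJ/min

Q = 333000 kJ/min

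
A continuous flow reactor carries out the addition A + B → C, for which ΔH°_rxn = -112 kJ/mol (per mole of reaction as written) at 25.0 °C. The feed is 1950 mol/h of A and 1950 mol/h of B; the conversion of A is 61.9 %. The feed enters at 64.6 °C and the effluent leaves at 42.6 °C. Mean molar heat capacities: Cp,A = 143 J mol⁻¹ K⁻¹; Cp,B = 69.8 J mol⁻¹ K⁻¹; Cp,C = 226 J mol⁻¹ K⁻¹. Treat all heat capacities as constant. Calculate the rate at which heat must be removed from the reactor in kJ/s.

Q_out = 40.0 kJ/s

Extent of reaction ξ = 0.619 × 1950 = 1207 mol/h
Reaction term: ξ·ΔH°_rxn = 1207 × -112 = -135190 kJ/h
Sensible, feed 64.6→25 °C: -16432 kJ/h
Outlet flows (mol/h): A 742.95, B 742.95, C 1207
Sensible, products 25→42.6 °C: 7583.7 kJ/h
Q = ΔH = -144040 kJ/h = -40.011 kW
Heat removed = 40.011 kJ/s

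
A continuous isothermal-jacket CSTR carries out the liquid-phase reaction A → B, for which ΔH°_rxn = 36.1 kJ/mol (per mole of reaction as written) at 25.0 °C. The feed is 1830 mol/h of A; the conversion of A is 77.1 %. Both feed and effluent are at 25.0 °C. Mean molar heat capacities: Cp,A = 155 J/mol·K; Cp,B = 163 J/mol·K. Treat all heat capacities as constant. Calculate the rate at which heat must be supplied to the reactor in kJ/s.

Q_in = 14.1 kJ/s

Extent of reaction ξ = 0.771 × 1830 = 1410.9 mol/h
Reaction term: ξ·ΔH°_rxn = 1410.9 × 36.1 = 50935 kJ/h
Q = ΔH = 50935 kJ/h = 14.148 kW
Heat supplied = 14.148 kJ/s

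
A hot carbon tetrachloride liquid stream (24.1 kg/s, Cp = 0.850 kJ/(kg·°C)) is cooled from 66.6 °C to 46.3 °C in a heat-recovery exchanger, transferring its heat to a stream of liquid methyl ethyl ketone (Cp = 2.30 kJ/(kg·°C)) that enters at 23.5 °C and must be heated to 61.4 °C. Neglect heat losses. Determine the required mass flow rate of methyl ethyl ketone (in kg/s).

ṁ_c = 4.77 kg/s

Heat released by hot stream: Q = 24.1 × 0.850 × (66.6 − 46.3) = 415.85 kJ/s
Energy balance on cold side (adiabatic exchanger): Q = ṁ_c·Cp_c·(T_c,out − T_c,in)
ṁ_c = 415.85 / [2.30 × (61.4 − 23.5)] = 4.7705 kg/s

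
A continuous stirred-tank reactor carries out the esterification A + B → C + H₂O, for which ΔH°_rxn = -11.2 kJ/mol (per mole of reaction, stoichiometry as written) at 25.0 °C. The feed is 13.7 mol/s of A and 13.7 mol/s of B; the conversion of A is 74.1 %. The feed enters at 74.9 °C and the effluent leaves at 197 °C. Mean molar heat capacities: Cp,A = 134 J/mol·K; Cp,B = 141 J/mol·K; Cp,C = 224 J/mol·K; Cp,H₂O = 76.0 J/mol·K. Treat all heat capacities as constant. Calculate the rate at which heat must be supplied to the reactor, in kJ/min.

Q_in = 23400 kJ/min

Extent of reaction ξ = 0.741 × 13.7 = 10.152 mol/s
Reaction term: ξ·ΔH°_rxn = 10.152 × -11.2 = -113.7 kJ/s
Sensible, feed 74.9→25 °C: -188 kJ/s
Outlet flows (mol/s): A 3.5483, B 3.5483, C 10.152, H₂O 10.152
Sensible, products 25→197 °C: 691.66 kJ/s
Q = ΔH = 389.97 kJ/s = 389.97 kW
Heat supplied = 23398 kJ/min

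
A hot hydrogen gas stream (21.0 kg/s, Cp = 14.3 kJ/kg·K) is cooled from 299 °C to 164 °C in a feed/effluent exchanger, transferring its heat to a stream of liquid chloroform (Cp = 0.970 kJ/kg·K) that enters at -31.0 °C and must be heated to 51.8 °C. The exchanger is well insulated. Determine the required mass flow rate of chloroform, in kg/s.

ṁ_c = 505 kg/s

Heat released by hot stream: Q = 21.0 × 14.3 × (299 − 164) = 40540 kJ/s
Energy balance on cold side (adiabatic exchanger): Q = ṁ_c·Cp_c·(T_c,out − T_c,in)
ṁ_c = 40540 / [0.970 × (51.8 − -31.0)] = 504.76 kg/s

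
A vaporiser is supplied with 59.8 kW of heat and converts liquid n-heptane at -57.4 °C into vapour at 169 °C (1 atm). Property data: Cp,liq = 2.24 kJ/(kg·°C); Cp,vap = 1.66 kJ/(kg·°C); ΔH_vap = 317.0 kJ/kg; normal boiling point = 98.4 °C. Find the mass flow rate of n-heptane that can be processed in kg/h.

Δh = 2.24×(98.4−-57.4) + 317.0 + 1.66×(169−98.4) = 783.19 kJ/kg
Q = 59.8 kW = 59.8 kJ/s = 215280 kJ/h
ṁ = Q/Δh = 215280 / 783.19 = 274.88 kg/h

ṁ = 275 kg/h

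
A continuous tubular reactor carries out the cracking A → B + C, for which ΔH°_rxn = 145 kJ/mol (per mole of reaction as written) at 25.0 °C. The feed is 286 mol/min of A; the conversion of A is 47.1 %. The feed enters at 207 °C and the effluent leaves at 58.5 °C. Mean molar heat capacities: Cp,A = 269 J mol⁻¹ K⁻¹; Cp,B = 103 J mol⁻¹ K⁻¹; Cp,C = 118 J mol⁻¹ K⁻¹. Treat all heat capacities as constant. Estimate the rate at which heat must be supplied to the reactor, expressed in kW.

Q_in = 132 kW

Extent of reaction ξ = 0.471 × 286 = 134.71 mol/min
Reaction term: ξ·ΔH°_rxn = 134.71 × 145 = 19532 kJ/min
Sensible, feed 207→25 °C: -14002 kJ/min
Outlet flows (mol/min): A 151.29, B 134.71, C 134.71
Sensible, products 25→58.5 °C: 2360.7 kJ/min
Q = ΔH = 7891.1 kJ/min = 131.52 kW
Heat supplied = 131.52 kW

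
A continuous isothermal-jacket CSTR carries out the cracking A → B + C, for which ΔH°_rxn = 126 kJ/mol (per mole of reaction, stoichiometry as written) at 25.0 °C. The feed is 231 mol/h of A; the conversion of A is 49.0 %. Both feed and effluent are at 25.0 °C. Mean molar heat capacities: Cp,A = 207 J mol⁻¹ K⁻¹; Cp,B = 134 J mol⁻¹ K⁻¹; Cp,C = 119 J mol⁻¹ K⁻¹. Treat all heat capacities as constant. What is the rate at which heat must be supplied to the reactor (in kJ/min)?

Extent of reaction ξ = 0.490 × 231 = 113.19 mol/h
Reaction term: ξ·ΔH°_rxn = 113.19 × 126 = 14262 kJ/h
Q = ΔH = 14262 kJ/h = 3.9617 kW
Heat supplied = 237.7 kJ/min

Q_in = 238 kJ/min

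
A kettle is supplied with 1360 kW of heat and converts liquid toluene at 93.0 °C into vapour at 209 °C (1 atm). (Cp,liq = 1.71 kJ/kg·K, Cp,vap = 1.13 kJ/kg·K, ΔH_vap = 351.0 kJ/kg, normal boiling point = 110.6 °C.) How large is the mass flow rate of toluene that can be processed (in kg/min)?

ṁ = 166 kg/min

Δh = 1.71×(110.6−93.0) + 351.0 + 1.13×(209−110.6) = 492.29 kJ/kg
Q = 1360 kW = 1360 kJ/s = 81600 kJ/min
ṁ = Q/Δh = 81600 / 492.29 = 165.76 kg/min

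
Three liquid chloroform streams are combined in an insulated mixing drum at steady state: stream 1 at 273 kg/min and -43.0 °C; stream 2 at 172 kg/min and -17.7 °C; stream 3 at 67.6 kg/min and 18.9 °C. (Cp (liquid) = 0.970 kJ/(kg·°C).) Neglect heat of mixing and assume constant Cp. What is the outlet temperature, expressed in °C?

Adiabatic, steady state ⇒ Σ ṁᵢCp,ᵢ(T_out − Tᵢ) = 0
Σ ṁᵢCp,ᵢTᵢ = 273×0.970×-43.0 + 172×0.970×-17.7 + 67.6×0.970×18.9 = -13101
Σ ṁᵢCp,ᵢ = 273×0.970 + 172×0.970 + 67.6×0.970 = 497.22
T_out = -13101 / 497.22 = -26.348 °C

T_out = -26.3 °C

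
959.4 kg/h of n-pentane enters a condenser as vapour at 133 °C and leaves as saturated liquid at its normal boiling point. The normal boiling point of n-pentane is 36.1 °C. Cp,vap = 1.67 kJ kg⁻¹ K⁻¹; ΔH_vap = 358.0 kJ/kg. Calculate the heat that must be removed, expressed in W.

vapour 133→36.1 °C: -161.82 kJ/kg
condensation at 36.1 °C: -358 kJ/kg
Δh = -161.82 + -358 = -519.82 kJ/kg
Q = ṁ·Δh = 959.4 kg/h × -519.82 kJ/kg = -498720 kJ/h
|Q| = 138.53 kW = 138530 W

Q_c = 139000 W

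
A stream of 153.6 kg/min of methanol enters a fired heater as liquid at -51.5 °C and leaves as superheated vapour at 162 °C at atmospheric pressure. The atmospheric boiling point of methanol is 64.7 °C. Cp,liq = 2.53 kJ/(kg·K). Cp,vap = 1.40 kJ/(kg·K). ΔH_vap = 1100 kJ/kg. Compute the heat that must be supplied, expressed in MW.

liquid -51.5→64.7 °C: 293.99 kJ/kg
vaporisation at 64.7 °C: 1100 kJ/kg
vapour 64.7→162 °C: 136.22 kJ/kg
Δh = 293.99 + 1100 + 136.22 = 1530.2 kJ/kg
Q = ṁ·Δh = 153.6 kg/min × 1530.2 kJ/kg = 235040 kJ/min
|Q| = 3917.3 kW = 3.9173 MW

Q = 3.92 MW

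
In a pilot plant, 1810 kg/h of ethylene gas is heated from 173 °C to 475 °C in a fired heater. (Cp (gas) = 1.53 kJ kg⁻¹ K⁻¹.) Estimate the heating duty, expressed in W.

Q = ṁ·Cp·ΔT = 1810 × 1.53 × (475 − 173) = 836330 kJ/h
Converting: 836330 / 3600 s = 232.31 kW
Heating duty = 232310 W

Q = 232000 W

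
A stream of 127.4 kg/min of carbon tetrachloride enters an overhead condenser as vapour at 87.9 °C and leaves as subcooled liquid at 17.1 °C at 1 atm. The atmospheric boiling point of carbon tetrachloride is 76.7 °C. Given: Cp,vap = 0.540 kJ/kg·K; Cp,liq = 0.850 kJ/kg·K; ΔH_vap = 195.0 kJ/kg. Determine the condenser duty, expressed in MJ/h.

vapour 87.9→76.7 °C: -6.048 kJ/kg
condensation at 76.7 °C: -195 kJ/kg
liquid 76.7→17.1 °C: -50.66 kJ/kg
Δh = -6.048 + -195 + -50.66 = -251.71 kJ/kg
Q = ṁ·Δh = 127.4 kg/min × -251.71 kJ/kg = -32068 kJ/min
|Q| = 534.46 kW = 1924.1 MJ/h

Q_c = 1920 MJ/h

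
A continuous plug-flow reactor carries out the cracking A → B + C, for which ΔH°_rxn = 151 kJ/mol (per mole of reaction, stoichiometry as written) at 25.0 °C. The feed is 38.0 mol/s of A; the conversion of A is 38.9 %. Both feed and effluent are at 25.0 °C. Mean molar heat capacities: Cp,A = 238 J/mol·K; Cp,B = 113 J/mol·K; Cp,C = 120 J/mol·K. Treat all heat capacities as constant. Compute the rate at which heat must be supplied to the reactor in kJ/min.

Extent of reaction ξ = 0.389 × 38.0 = 14.782 mol/s
Reaction term: ξ·ΔH°_rxn = 14.782 × 151 = 2232.1 kJ/s
Q = ΔH = 2232.1 kJ/s = 2232.1 kW
Heat supplied = 133920 kJ/min

Q_in = 134000 kJ/min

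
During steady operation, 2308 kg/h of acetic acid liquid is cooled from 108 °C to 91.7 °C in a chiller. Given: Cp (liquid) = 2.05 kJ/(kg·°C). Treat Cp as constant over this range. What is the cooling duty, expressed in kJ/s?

Q_c = 21.4 kJ/s

Q = ṁ·Cp·ΔT = 2308 × 2.05 × (91.7 − 108) = -77122 kJ/h
Converting: 77122 / 3600 s = 21.423 kW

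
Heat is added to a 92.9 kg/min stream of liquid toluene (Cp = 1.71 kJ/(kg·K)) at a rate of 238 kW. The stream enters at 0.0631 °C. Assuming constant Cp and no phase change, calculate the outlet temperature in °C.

Q = 238 kW = 14280 kJ/min
ΔT = Q/(ṁ·Cp) = 14280/(92.9×1.71) = 89.891 K
T_out = 0.0631 + 89.891 = 89.954 °C

T_out = 90.0 °C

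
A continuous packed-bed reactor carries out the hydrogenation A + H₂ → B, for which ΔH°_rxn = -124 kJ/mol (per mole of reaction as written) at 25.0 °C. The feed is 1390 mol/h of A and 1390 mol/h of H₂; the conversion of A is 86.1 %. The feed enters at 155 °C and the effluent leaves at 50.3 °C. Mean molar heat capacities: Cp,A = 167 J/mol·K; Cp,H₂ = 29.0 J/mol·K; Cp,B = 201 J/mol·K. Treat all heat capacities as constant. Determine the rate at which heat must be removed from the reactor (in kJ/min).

Extent of reaction ξ = 0.861 × 1390 = 1196.8 mol/h
Reaction term: ξ·ΔH°_rxn = 1196.8 × -124 = -148400 kJ/h
Sensible, feed 155→25 °C: -35417 kJ/h
Outlet flows (mol/h): A 193.21, H₂ 193.21, B 1196.8
Sensible, products 25→50.3 °C: 7044.1 kJ/h
Q = ΔH = -176780 kJ/h = -49.104 kW
Heat removed = 2946.3 kJ/min

Q_out = 2950 kJ/min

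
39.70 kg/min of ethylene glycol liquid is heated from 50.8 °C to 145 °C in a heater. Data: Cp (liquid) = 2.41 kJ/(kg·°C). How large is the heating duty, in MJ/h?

Q = 541 MJ/h

Q = ṁ·Cp·ΔT = 39.70 × 2.41 × (145 − 50.8) = 9012.8 kJ/min
Converting: 9012.8 / 60 s = 150.21 kW
Heating duty = 540.77 MJ/h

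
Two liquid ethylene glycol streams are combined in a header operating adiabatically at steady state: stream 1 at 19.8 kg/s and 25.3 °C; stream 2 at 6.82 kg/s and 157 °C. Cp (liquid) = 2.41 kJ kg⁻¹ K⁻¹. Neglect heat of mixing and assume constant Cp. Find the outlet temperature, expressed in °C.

No heat crosses the boundary, so H_out = H_in.
Σ ṁᵢCp,ᵢTᵢ = 19.8×2.41×25.3 + 6.82×2.41×157 = 3787.7
Σ ṁᵢCp,ᵢ = 19.8×2.41 + 6.82×2.41 = 64.154
T_out = 3787.7 / 64.154 = 59.041 °C

T_out = 59.0 °C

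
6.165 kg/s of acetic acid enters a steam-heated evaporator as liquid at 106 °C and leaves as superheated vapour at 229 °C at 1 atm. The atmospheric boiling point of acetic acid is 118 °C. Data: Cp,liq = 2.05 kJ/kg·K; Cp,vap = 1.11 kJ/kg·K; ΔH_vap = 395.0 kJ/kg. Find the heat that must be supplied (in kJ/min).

liquid 106→118 °C: 24.6 kJ/kg
vaporisation at 118 °C: 395 kJ/kg
vapour 118→229 °C: 123.21 kJ/kg
Δh = 24.6 + 395 + 123.21 = 542.81 kJ/kg
Q = ṁ·Δh = 6.165 kg/s × 542.81 kJ/kg = 3346.4 kJ/s
|Q| = 3346.4 kW = 200790 kJ/min

Q = 201000 kJ/min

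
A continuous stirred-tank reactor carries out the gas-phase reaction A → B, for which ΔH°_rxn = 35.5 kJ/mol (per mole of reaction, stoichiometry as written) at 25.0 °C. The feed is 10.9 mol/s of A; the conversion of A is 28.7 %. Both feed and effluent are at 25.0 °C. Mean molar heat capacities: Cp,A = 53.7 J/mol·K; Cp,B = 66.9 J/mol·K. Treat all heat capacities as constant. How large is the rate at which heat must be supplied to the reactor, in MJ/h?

Q_in = 400 MJ/h

Extent of reaction ξ = 0.287 × 10.9 = 3.1283 mol/s
Reaction term: ξ·ΔH°_rxn = 3.1283 × 35.5 = 111.05 kJ/s
Q = ΔH = 111.05 kJ/s = 111.05 kW
Heat supplied = 399.8 MJ/h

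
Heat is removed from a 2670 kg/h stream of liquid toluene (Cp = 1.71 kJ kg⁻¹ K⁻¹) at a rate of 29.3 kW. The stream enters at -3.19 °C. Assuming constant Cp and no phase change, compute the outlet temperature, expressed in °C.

Q = 29.3 kW = 105480 kJ/h
ΔT = Q/(ṁ·Cp) = 105480/(2670×1.71) = 23.103 K
T_out = -3.19 − 23.103 = -26.293 °C

T_out = -26.3 °C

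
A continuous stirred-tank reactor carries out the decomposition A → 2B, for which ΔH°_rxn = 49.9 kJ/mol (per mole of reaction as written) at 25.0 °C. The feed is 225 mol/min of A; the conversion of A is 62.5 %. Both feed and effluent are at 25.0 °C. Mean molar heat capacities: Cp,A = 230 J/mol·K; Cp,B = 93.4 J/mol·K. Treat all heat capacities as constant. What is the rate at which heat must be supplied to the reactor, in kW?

Extent of reaction ξ = 0.625 × 225 = 140.62 mol/min
Reaction term: ξ·ΔH°_rxn = 140.62 × 49.9 = 7017.2 kJ/min
Q = ΔH = 7017.2 kJ/min = 116.95 kW
Heat supplied = 116.95 kW

Q_in = 117 kW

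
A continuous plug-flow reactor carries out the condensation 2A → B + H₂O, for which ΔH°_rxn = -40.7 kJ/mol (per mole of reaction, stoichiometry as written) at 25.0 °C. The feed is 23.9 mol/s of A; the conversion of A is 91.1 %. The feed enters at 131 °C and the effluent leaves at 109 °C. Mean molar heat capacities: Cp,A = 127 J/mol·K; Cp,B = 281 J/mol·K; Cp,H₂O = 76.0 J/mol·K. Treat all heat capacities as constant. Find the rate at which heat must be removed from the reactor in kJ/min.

Extent of reaction ξ = 0.911 × 23.9 / 2 = 10.886 mol/s
Reaction term: ξ·ΔH°_rxn = 10.886 × -40.7 = -443.08 kJ/s
Sensible, feed 131→25 °C: -321.74 kJ/s
Outlet flows (mol/s): A 2.1271, B 10.886, H₂O 10.886
Sensible, products 25→109 °C: 349.15 kJ/s
Q = ΔH = -415.67 kJ/s = -415.67 kW
Heat removed = 24940 kJ/min

Q_out = 24900 kJ/min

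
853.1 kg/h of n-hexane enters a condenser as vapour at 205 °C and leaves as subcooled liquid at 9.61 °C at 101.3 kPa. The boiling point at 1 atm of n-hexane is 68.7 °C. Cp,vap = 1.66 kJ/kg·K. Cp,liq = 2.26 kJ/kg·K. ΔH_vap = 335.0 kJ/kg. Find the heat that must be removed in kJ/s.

Q_c = 165 kJ/s

vapour 205→68.7 °C: -226.26 kJ/kg
condensation at 68.7 °C: -335 kJ/kg
liquid 68.7→9.61 °C: -133.54 kJ/kg
Δh = -226.26 + -335 + -133.54 = -694.8 kJ/kg
Q = ṁ·Δh = 853.1 kg/h × -694.8 kJ/kg = -592740 kJ/h
|Q| = 164.65 kW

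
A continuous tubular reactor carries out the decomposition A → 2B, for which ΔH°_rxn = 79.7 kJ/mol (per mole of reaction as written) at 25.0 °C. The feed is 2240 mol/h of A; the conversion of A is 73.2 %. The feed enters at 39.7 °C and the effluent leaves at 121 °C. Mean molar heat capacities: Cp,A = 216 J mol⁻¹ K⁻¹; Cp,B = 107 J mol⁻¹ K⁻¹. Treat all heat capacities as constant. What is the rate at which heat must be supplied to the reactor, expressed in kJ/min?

Extent of reaction ξ = 0.732 × 2240 = 1639.7 mol/h
Reaction term: ξ·ΔH°_rxn = 1639.7 × 79.7 = 130680 kJ/h
Sensible, feed 39.7→25 °C: -7112.4 kJ/h
Outlet flows (mol/h): A 600.32, B 3279.4
Sensible, products 25→121 °C: 46134 kJ/h
Q = ΔH = 169700 kJ/h = 47.14 kW
Heat supplied = 2828.4 kJ/min

Q_in = 2830 kJ/min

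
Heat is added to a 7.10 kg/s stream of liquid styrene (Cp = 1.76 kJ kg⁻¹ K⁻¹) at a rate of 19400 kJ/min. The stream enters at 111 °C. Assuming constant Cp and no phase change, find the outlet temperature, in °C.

T_out = 137 °C

Q = 19400 kJ/min = 323.33 kJ/s
ΔT = Q/(ṁ·Cp) = 323.33/(7.10×1.76) = 25.875 K
T_out = 111 + 25.875 = 136.87 °C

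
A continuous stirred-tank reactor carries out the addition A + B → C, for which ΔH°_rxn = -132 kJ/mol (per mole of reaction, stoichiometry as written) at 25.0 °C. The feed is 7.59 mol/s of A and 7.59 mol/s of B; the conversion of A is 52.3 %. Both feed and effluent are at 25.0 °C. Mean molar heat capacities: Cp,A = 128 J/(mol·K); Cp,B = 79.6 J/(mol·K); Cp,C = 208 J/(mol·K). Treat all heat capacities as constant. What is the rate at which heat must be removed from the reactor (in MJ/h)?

Extent of reaction ξ = 0.523 × 7.59 = 3.9696 mol/s
Reaction term: ξ·ΔH°_rxn = 3.9696 × -132 = -523.98 kJ/s
Q = ΔH = -523.98 kJ/s = -523.98 kW
Heat removed = 1886.3 MJ/h

Q_out = 1890 MJ/h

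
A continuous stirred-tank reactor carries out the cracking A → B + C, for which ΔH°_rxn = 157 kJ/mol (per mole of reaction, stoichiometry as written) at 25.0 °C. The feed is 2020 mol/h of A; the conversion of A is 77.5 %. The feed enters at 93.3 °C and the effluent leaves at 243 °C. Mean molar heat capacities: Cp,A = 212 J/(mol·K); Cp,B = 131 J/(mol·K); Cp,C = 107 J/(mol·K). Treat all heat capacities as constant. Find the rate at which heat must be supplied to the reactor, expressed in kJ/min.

Q_in = 5310 kJ/min

Extent of reaction ξ = 0.775 × 2020 = 1565.5 mol/h
Reaction term: ξ·ΔH°_rxn = 1565.5 × 157 = 245780 kJ/h
Sensible, feed 93.3→25 °C: -29249 kJ/h
Outlet flows (mol/h): A 454.5, B 1565.5, C 1565.5
Sensible, products 25→243 °C: 102230 kJ/h
Q = ΔH = 318760 kJ/h = 88.546 kW
Heat supplied = 5312.7 kJ/min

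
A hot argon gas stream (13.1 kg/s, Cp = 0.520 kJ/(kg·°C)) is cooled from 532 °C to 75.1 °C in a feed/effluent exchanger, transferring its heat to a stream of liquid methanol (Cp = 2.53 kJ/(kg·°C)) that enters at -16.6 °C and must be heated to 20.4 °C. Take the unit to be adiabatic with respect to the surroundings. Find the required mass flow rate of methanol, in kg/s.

Heat released by hot stream: Q = 13.1 × 0.520 × (532 − 75.1) = 3112.4 kJ/s
Energy balance on cold side (adiabatic exchanger): Q = ṁ_c·Cp_c·(T_c,out − T_c,in)
ṁ_c = 3112.4 / [2.53 × (20.4 − -16.6)] = 33.249 kg/s

ṁ_c = 33.2 kg/s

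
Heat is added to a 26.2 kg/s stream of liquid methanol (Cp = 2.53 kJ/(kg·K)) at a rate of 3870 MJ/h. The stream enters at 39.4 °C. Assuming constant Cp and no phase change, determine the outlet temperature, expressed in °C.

T_out = 55.6 °C

Q = 3870 MJ/h = 1075 kJ/s
ΔT = Q/(ṁ·Cp) = 1075/(26.2×2.53) = 16.218 K
T_out = 39.4 + 16.218 = 55.618 °C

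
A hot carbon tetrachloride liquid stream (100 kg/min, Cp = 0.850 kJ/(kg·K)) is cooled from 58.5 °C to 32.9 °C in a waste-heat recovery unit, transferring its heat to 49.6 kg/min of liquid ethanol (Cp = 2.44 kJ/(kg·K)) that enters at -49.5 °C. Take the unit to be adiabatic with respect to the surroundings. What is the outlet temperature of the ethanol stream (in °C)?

T_c,out = -31.5 °C

Heat released by hot stream: Q = 100 × 0.850 × (58.5 − 32.9) = 2176 kJ/min
Energy balance on cold side (adiabatic exchanger): Q = ṁ_c·Cp_c·(T_c,out − T_c,in)
T_c,out = -49.5 + 2176/(49.6 × 2.44) = -31.52 °C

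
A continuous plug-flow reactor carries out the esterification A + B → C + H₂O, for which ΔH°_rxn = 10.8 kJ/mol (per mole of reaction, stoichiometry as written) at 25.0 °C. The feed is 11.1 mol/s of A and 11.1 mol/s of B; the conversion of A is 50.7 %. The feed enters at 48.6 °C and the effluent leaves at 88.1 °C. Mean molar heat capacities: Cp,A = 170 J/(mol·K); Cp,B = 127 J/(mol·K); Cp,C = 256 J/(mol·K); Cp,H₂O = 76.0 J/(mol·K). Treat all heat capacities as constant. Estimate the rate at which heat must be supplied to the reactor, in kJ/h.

Extent of reaction ξ = 0.507 × 11.1 = 5.6277 mol/s
Reaction term: ξ·ΔH°_rxn = 5.6277 × 10.8 = 60.779 kJ/s
Sensible, feed 48.6→25 °C: -77.802 kJ/s
Outlet flows (mol/s): A 5.4723, B 5.4723, C 5.6277, H₂O 5.6277
Sensible, products 25→88.1 °C: 220.45 kJ/s
Q = ΔH = 203.43 kJ/s = 203.43 kW
Heat supplied = 732340 kJ/h

Q_in = 732000 kJ/h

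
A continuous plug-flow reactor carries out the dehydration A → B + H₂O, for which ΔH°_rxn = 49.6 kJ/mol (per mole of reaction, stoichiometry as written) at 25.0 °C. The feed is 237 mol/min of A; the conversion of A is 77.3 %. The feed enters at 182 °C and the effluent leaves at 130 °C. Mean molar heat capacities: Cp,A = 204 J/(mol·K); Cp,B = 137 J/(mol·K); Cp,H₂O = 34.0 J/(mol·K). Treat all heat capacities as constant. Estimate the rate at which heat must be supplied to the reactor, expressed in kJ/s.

Extent of reaction ξ = 0.773 × 237 = 183.2 mol/min
Reaction term: ξ·ΔH°_rxn = 183.2 × 49.6 = 9086.8 kJ/min
Sensible, feed 182→25 °C: -7590.6 kJ/min
Outlet flows (mol/min): A 53.799, B 183.2, H₂O 183.2
Sensible, products 25→130 °C: 4441.7 kJ/min
Q = ΔH = 5937.9 kJ/min = 98.965 kW
Heat supplied = 98.965 kJ/s

Q_in = 99.0 kJ/s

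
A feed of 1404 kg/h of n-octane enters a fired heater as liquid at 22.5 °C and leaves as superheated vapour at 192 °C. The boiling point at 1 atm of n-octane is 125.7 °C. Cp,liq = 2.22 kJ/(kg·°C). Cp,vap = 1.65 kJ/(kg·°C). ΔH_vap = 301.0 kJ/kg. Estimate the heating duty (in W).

liquid 22.5→125.7 °C: 229.1 kJ/kg
vaporisation at 125.7 °C: 301 kJ/kg
vapour 125.7→192 °C: 109.39 kJ/kg
Δh = 229.1 + 301 + 109.39 = 639.5 kJ/kg
Q = ṁ·Δh = 1404 kg/h × 639.5 kJ/kg = 897860 kJ/h
|Q| = 249.4 kW = 249400 W

Q = 249000 W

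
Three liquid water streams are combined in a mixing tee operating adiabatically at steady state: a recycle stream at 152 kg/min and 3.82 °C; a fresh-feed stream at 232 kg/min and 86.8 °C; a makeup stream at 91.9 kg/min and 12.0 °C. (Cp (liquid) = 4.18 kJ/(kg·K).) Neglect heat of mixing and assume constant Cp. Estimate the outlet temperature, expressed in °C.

T_out = 45.9 °C

Adiabatic, steady state ⇒ Σ ṁᵢCp,ᵢ(T_out − Tᵢ) = 0
Σ ṁᵢCp,ᵢTᵢ = 152×4.18×3.82 + 232×4.18×86.8 + 91.9×4.18×12.0 = 91212
Σ ṁᵢCp,ᵢ = 152×4.18 + 232×4.18 + 91.9×4.18 = 1989.3
T_out = 91212 / 1989.3 = 45.852 °C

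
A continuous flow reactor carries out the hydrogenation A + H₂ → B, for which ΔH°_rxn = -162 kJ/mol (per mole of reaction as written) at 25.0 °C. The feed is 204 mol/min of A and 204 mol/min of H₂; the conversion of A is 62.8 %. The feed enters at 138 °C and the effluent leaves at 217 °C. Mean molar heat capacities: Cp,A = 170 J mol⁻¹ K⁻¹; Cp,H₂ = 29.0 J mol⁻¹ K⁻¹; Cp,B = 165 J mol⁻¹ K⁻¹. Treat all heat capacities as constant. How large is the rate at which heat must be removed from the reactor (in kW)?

Q_out = 306 kW

Extent of reaction ξ = 0.628 × 204 = 128.11 mol/min
Reaction term: ξ·ΔH°_rxn = 128.11 × -162 = -20754 kJ/min
Sensible, feed 138→25 °C: -4587.3 kJ/min
Outlet flows (mol/min): A 75.888, H₂ 75.888, B 128.11
Sensible, products 25→217 °C: 6958.1 kJ/min
Q = ΔH = -18383 kJ/min = -306.39 kW
Heat removed = 306.39 kW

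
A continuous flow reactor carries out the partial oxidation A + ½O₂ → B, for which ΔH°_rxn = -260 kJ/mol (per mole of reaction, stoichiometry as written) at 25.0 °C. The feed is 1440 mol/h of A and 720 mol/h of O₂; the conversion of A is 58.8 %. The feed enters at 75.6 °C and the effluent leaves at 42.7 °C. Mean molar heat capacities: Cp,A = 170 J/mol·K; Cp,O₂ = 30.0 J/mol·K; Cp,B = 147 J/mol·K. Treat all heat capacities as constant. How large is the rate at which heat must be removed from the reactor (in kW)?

Q_out = 63.7 kW

Extent of reaction ξ = 0.588 × 1440 = 846.72 mol/h
Reaction term: ξ·ΔH°_rxn = 846.72 × -260 = -220150 kJ/h
Sensible, feed 75.6→25 °C: -13480 kJ/h
Outlet flows (mol/h): A 593.28, O₂ 296.64, B 846.72
Sensible, products 25→42.7 °C: 4145.8 kJ/h
Q = ΔH = -229480 kJ/h = -63.745 kW
Heat removed = 63.745 kW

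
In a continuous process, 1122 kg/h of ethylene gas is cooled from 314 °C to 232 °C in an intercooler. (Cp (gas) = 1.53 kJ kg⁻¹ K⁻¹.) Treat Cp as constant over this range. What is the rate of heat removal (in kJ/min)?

Q_c = 2350 kJ/min

Q = ṁ·Cp·ΔT = 1122 × 1.53 × (232 − 314) = -140770 kJ/h
Converting: 140770 / 3600 s = 39.102 kW
Cooling duty = 2346.1 kJ/min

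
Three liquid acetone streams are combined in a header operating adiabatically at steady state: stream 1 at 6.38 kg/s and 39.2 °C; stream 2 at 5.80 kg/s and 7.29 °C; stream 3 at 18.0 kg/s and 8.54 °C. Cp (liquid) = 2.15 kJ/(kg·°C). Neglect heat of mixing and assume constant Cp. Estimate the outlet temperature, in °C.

No heat crosses the boundary, so H_out = H_in.
Σ ṁᵢCp,ᵢTᵢ = 6.38×2.15×39.2 + 5.80×2.15×7.29 + 18.0×2.15×8.54 = 959.11
Σ ṁᵢCp,ᵢ = 6.38×2.15 + 5.80×2.15 + 18.0×2.15 = 64.887
T_out = 959.11 / 64.887 = 14.781 °C

T_out = 14.8 °C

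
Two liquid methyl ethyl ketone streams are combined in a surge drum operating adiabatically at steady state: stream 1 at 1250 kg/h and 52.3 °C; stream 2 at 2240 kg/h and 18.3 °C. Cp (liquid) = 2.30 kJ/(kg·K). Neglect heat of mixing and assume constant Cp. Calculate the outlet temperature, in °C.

Adiabatic, steady state ⇒ Σ ṁᵢCp,ᵢ(T_out − Tᵢ) = 0
Σ ṁᵢCp,ᵢTᵢ = 1250×2.30×52.3 + 2240×2.30×18.3 = 244640
Σ ṁᵢCp,ᵢ = 1250×2.30 + 2240×2.30 = 8027
T_out = 244640 / 8027 = 30.478 °C

T_out = 30.5 °C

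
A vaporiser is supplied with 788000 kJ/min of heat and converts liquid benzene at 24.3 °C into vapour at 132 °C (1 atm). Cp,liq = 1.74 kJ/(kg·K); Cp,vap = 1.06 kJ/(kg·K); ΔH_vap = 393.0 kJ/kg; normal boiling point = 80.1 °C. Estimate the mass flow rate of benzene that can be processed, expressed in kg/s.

Δh = 1.74×(80.1−24.3) + 393.0 + 1.06×(132−80.1) = 545.11 kJ/kg
Q = 788000 kJ/min = 13133 kJ/s = 13133 kJ/s
ṁ = Q/Δh = 13133 / 545.11 = 24.093 kg/s

ṁ = 24.1 kg/s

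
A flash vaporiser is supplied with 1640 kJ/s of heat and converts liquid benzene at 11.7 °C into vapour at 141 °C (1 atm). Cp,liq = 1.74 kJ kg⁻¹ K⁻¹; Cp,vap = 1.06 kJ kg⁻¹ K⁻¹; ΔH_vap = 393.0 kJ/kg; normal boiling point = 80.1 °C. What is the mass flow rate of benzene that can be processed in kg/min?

Δh = 1.74×(80.1−11.7) + 393.0 + 1.06×(141−80.1) = 576.57 kJ/kg
Q = 1640 kJ/s = 1640 kJ/s = 98400 kJ/min
ṁ = Q/Δh = 98400 / 576.57 = 170.66 kg/min

ṁ = 171 kg/min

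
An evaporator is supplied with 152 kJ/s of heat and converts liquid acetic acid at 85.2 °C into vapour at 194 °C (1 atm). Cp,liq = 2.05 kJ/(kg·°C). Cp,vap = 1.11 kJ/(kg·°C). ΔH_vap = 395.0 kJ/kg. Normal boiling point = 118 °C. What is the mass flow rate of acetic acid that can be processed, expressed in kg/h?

ṁ = 1000 kg/h

Δh = 2.05×(118−85.2) + 395.0 + 1.11×(194−118) = 546.6 kJ/kg
Q = 152 kJ/s = 152 kJ/s = 547200 kJ/h
ṁ = Q/Δh = 547200 / 546.6 = 1001.1 kg/h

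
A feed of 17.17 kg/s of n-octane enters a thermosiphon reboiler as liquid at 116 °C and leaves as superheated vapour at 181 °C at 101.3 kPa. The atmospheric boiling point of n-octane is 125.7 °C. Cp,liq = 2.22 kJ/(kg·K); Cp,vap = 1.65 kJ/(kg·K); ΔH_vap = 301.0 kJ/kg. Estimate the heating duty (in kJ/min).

Q = 426000 kJ/min

liquid 116→125.7 °C: 21.534 kJ/kg
vaporisation at 125.7 °C: 301 kJ/kg
vapour 125.7→181 °C: 91.245 kJ/kg
Δh = 21.534 + 301 + 91.245 = 413.78 kJ/kg
Q = ṁ·Δh = 17.17 kg/s × 413.78 kJ/kg = 7104.6 kJ/s
|Q| = 7104.6 kW = 426280 kJ/min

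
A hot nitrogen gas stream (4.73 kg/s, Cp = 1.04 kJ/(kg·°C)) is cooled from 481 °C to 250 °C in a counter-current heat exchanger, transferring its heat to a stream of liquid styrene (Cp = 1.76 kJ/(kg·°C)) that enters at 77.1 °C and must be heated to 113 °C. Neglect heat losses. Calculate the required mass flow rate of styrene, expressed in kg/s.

ṁ_c = 18.0 kg/s

Heat released by hot stream: Q = 4.73 × 1.04 × (481 − 250) = 1136.3 kJ/s
Energy balance on cold side (adiabatic exchanger): Q = ṁ_c·Cp_c·(T_c,out − T_c,in)
ṁ_c = 1136.3 / [1.76 × (113 − 77.1)] = 17.985 kg/s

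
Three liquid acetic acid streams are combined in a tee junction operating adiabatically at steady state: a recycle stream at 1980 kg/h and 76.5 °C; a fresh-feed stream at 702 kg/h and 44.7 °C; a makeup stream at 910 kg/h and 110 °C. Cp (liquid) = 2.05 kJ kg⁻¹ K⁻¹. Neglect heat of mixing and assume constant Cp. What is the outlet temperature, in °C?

T_out = 78.8 °C

Energy balance with Q = 0: Σ ṁᵢCp,ᵢ(T_out − Tᵢ) = 0
Σ ṁᵢCp,ᵢTᵢ = 1980×2.05×76.5 + 702×2.05×44.7 + 910×2.05×110 = 580050
Σ ṁᵢCp,ᵢ = 1980×2.05 + 702×2.05 + 910×2.05 = 7363.6
T_out = 580050 / 7363.6 = 78.772 °C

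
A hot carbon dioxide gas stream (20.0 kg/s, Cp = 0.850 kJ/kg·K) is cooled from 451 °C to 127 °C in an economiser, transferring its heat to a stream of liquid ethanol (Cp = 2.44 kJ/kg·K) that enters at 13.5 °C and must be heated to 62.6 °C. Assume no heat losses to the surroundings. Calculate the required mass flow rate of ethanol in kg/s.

Heat released by hot stream: Q = 20.0 × 0.850 × (451 − 127) = 5508 kJ/s
Energy balance on cold side (adiabatic exchanger): Q = ṁ_c·Cp_c·(T_c,out − T_c,in)
ṁ_c = 5508 / [2.44 × (62.6 − 13.5)] = 45.975 kg/s

ṁ_c = 46.0 kg/s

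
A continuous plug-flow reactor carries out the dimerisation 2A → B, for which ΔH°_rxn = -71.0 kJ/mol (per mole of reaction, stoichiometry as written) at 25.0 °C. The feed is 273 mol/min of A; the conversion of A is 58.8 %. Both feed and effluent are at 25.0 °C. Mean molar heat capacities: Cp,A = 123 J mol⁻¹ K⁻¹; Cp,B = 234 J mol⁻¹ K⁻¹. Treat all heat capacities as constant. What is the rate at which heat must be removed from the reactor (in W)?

Extent of reaction ξ = 0.588 × 273 / 2 = 80.262 mol/min
Reaction term: ξ·ΔH°_rxn = 80.262 × -71.0 = -5698.6 kJ/min
Q = ΔH = -5698.6 kJ/min = -94.977 kW
Heat removed = 94977 W

Q_out = 95000 W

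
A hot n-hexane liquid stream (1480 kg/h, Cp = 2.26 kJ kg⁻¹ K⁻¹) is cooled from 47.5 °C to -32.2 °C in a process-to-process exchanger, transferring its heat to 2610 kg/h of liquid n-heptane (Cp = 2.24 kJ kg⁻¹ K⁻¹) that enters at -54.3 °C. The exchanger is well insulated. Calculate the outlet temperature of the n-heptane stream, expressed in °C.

Heat released by hot stream: Q = 1480 × 2.26 × (47.5 − -32.2) = 266580 kJ/h
Energy balance on cold side (adiabatic exchanger): Q = ṁ_c·Cp_c·(T_c,out − T_c,in)
T_c,out = -54.3 + 266580/(2610 × 2.24) = -8.7026 °C

T_c,out = -8.70 °C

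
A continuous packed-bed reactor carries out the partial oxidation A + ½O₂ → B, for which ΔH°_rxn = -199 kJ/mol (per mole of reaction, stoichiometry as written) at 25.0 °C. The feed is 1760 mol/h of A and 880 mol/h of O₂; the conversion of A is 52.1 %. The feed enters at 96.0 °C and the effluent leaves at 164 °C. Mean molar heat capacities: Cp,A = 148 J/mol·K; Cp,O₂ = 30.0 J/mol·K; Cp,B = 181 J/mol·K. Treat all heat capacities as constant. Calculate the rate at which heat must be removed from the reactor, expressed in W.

Q_out = 44600 W

Extent of reaction ξ = 0.521 × 1760 = 916.96 mol/h
Reaction term: ξ·ΔH°_rxn = 916.96 × -199 = -182480 kJ/h
Sensible, feed 96.0→25 °C: -20368 kJ/h
Outlet flows (mol/h): A 843.04, O₂ 421.52, B 916.96
Sensible, products 25→164 °C: 42171 kJ/h
Q = ΔH = -160670 kJ/h = -44.631 kW
Heat removed = 44631 W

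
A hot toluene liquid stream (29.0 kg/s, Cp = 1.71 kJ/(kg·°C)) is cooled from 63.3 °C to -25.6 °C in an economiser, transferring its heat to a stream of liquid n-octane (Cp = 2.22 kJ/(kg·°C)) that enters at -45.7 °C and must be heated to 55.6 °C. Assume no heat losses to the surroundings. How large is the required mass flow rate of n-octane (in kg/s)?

ṁ_c = 19.6 kg/s

Heat released by hot stream: Q = 29.0 × 1.71 × (63.3 − -25.6) = 4408.6 kJ/s
Energy balance on cold side (adiabatic exchanger): Q = ṁ_c·Cp_c·(T_c,out − T_c,in)
ṁ_c = 4408.6 / [2.22 × (55.6 − -45.7)] = 19.603 kg/s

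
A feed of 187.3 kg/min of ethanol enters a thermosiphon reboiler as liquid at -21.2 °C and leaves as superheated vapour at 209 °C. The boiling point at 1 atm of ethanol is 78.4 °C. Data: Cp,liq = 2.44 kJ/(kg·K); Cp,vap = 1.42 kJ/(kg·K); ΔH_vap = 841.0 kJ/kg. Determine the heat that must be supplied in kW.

liquid -21.2→78.4 °C: 243.02 kJ/kg
vaporisation at 78.4 °C: 841 kJ/kg
vapour 78.4→209 °C: 185.45 kJ/kg
Δh = 243.02 + 841 + 185.45 = 1269.5 kJ/kg
Q = ṁ·Δh = 187.3 kg/min × 1269.5 kJ/kg = 237770 kJ/min
|Q| = 3962.9 kW

Q = 3960 kW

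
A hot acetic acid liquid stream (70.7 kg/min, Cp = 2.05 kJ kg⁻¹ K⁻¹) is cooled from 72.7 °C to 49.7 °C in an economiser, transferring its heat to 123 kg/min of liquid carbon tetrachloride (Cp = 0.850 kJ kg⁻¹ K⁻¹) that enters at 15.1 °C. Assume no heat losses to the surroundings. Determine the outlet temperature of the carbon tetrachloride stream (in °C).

T_c,out = 47.0 °C

Heat released by hot stream: Q = 70.7 × 2.05 × (72.7 − 49.7) = 3333.5 kJ/min
Energy balance on cold side (adiabatic exchanger): Q = ṁ_c·Cp_c·(T_c,out − T_c,in)
T_c,out = 15.1 + 3333.5/(123 × 0.850) = 46.984 °C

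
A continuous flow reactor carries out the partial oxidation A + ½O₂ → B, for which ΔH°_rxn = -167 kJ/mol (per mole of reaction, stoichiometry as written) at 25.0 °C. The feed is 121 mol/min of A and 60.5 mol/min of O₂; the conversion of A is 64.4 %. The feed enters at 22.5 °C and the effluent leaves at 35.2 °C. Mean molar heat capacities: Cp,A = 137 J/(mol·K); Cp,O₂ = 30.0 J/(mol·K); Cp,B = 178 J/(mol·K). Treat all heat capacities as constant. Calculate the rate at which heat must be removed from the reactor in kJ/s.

Q_out = 213 kJ/s

Extent of reaction ξ = 0.644 × 121 = 77.924 mol/min
Reaction term: ξ·ΔH°_rxn = 77.924 × -167 = -13013 kJ/min
Sensible, feed 22.5→25 °C: 45.98 kJ/min
Outlet flows (mol/min): A 43.076, O₂ 21.538, B 77.924
Sensible, products 25→35.2 °C: 208.26 kJ/min
Q = ΔH = -12759 kJ/min = -212.65 kW
Heat removed = 212.65 kJ/s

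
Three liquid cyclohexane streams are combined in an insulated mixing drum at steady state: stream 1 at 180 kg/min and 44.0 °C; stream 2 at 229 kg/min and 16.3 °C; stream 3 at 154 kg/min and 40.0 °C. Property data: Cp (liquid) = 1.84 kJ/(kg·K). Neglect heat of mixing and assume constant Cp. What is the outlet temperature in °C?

Adiabatic, steady state ⇒ Σ ṁᵢCp,ᵢ(T_out − Tᵢ) = 0
Σ ṁᵢCp,ᵢTᵢ = 180×1.84×44.0 + 229×1.84×16.3 + 154×1.84×40.0 = 32775
Σ ṁᵢCp,ᵢ = 180×1.84 + 229×1.84 + 154×1.84 = 1035.9
T_out = 32775 / 1035.9 = 31.639 °C

T_out = 31.6 °C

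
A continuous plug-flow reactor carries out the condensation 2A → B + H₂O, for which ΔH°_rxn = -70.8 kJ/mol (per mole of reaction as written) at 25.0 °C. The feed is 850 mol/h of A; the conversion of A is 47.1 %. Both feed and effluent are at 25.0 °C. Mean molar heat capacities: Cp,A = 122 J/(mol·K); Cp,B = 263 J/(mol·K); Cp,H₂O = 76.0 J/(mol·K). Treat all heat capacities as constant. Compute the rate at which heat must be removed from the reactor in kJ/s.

Q_out = 3.94 kJ/s

Extent of reaction ξ = 0.471 × 850 / 2 = 200.17 mol/h
Reaction term: ξ·ΔH°_rxn = 200.17 × -70.8 = -14172 kJ/h
Q = ΔH = -14172 kJ/h = -3.9368 kW
Heat removed = 3.9368 kJ/s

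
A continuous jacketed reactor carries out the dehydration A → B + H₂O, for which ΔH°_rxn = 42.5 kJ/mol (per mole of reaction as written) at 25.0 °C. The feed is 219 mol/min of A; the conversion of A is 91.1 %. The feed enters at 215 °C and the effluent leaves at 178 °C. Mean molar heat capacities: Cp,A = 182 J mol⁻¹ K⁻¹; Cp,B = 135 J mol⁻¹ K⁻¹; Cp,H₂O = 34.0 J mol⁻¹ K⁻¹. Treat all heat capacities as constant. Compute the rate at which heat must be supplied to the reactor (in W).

Q_in = 110000 W

Extent of reaction ξ = 0.911 × 219 = 199.51 mol/min
Reaction term: ξ·ΔH°_rxn = 199.51 × 42.5 = 8479.1 kJ/min
Sensible, feed 215→25 °C: -7573 kJ/min
Outlet flows (mol/min): A 19.491, B 199.51, H₂O 199.51
Sensible, products 25→178 °C: 5701.5 kJ/min
Q = ΔH = 6607.6 kJ/min = 110.13 kW
Heat supplied = 110130 W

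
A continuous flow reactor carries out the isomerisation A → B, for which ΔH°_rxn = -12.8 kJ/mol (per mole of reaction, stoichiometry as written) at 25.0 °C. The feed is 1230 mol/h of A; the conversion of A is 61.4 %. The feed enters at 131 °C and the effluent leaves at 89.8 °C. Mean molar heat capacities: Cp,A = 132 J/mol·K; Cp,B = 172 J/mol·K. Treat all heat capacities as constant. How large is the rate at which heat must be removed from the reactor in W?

Extent of reaction ξ = 0.614 × 1230 = 755.22 mol/h
Reaction term: ξ·ΔH°_rxn = 755.22 × -12.8 = -9666.8 kJ/h
Sensible, feed 131→25 °C: -17210 kJ/h
Outlet flows (mol/h): A 474.78, B 755.22
Sensible, products 25→89.8 °C: 12478 kJ/h
Q = ΔH = -14399 kJ/h = -3.9996 kW
Heat removed = 3999.6 W

Q_out = 4000 W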